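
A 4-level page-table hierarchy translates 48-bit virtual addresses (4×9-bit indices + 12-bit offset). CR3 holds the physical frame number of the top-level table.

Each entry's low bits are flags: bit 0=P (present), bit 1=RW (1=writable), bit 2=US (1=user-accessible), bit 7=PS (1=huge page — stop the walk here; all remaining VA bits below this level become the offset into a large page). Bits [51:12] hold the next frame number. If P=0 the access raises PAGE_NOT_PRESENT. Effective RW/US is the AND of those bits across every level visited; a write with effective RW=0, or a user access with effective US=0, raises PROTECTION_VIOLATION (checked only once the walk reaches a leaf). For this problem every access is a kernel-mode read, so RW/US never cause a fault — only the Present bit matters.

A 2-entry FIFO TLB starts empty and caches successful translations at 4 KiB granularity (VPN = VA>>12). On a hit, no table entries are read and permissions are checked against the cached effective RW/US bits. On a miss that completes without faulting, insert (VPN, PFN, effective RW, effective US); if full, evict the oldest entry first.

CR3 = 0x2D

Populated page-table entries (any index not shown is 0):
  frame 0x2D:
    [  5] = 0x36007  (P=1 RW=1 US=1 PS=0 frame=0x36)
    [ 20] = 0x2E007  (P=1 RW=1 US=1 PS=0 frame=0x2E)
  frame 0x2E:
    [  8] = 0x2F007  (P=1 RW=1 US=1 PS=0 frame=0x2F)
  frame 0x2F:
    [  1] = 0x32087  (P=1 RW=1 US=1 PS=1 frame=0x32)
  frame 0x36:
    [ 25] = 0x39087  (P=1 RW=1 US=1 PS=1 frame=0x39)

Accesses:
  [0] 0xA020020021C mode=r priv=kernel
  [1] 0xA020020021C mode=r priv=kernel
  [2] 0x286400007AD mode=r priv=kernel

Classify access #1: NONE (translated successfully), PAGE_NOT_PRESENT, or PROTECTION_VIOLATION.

Trace:
#0 VA=0xA020020021C (r,kernel):
  L0: frame=0x2D idx=20 entry=0x2E007 [P=1 RW=1 US=1 PS=0]
  L1: frame=0x2E idx=8 entry=0x2F007 [P=1 RW=1 US=1 PS=0]
  L2: frame=0x2F idx=1 entry=0x32087 [P=1 RW=1 US=1 PS=1]
  ⇒ phys 0x3221C (huge @L2)  [3 reads]
#1 VA=0xA020020021C (r,kernel):
  TLB hit vpn=0xA0200200 → PA=0x3221C
#2 VA=0x286400007AD (r,kernel):
  L0: frame=0x2D idx=5 entry=0x36007 [P=1 RW=1 US=1 PS=0]
  L1: frame=0x36 idx=25 entry=0x39087 [P=1 RW=1 US=1 PS=1]
  ⇒ phys 0x397AD (huge @L1)  [2 reads]

Access #1 fault: NONE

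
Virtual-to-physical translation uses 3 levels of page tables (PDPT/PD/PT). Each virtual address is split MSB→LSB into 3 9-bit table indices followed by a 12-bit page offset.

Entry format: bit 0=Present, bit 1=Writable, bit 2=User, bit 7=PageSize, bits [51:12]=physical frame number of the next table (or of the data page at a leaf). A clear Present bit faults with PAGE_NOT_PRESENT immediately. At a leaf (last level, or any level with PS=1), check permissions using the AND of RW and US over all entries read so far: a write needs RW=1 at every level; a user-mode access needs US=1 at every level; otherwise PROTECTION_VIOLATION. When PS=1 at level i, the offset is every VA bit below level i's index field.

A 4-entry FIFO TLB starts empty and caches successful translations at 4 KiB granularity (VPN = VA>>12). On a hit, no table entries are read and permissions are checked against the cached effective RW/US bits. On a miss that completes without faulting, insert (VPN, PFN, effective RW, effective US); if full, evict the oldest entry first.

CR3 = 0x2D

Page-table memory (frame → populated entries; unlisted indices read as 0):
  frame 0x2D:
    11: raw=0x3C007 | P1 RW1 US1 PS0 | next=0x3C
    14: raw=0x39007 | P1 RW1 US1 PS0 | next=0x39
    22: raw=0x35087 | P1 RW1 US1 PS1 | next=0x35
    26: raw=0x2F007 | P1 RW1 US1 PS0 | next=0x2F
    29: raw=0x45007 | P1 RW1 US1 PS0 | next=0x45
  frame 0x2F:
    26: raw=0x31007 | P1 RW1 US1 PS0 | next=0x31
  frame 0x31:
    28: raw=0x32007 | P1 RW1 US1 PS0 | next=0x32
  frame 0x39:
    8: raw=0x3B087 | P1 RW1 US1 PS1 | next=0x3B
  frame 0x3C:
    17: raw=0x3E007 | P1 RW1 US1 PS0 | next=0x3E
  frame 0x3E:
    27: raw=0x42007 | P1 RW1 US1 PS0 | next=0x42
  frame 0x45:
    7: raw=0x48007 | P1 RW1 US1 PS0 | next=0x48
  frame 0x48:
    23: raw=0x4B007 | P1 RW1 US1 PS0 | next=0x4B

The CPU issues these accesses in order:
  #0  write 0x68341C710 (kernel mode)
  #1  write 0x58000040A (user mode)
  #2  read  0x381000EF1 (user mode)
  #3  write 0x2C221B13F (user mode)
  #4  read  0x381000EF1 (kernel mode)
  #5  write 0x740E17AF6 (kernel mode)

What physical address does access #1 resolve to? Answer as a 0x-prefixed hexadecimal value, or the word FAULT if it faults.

Per-access translation:
#0 VA=0x68341C710 (w,kernel):
  [0] read 0x2D idx=26: raw=0x2F007 flags P=1 W=1 U=1 S=0
  [1] read 0x2F idx=26: raw=0x31007 flags P=1 W=1 U=1 S=0
  [2] read 0x31 idx=28: raw=0x32007 flags P=1 W=1 U=1 S=0
  → PA=0x32710  (3 entries read)
#1 VA=0x58000040A (w,user):
  [0] read 0x2D idx=22: raw=0x35087 flags P=1 W=1 U=1 S=1
  → PA=0x3540A (huge @L0)  (1 entries read)
#2 VA=0x381000EF1 (r,user):
  [0] read 0x2D idx=14: raw=0x39007 flags P=1 W=1 U=1 S=0
  [1] read 0x39 idx=8: raw=0x3B087 flags P=1 W=1 U=1 S=1
  → PA=0x3BEF1 (huge @L1)  (2 entries read)
#3 VA=0x2C221B13F (w,user):
  [0] read 0x2D idx=11: raw=0x3C007 flags P=1 W=1 U=1 S=0
  [1] read 0x3C idx=17: raw=0x3E007 flags P=1 W=1 U=1 S=0
  [2] read 0x3E idx=27: raw=0x42007 flags P=1 W=1 U=1 S=0
  → PA=0x4213F  (3 entries read)
#4 VA=0x381000EF1 (r,kernel):
  TLB hit vpn=0x381000 → PA=0x3BEF1
#5 VA=0x740E17AF6 (w,kernel):
  [0] read 0x2D idx=29: raw=0x45007 flags P=1 W=1 U=1 S=0
  [1] read 0x45 idx=7: raw=0x48007 flags P=1 W=1 U=1 S=0
  [2] read 0x48 idx=23: raw=0x4B007 flags P=1 W=1 U=1 S=0
  → PA=0x4BAF6  (3 entries read)

Access #1 PA: 0x3540A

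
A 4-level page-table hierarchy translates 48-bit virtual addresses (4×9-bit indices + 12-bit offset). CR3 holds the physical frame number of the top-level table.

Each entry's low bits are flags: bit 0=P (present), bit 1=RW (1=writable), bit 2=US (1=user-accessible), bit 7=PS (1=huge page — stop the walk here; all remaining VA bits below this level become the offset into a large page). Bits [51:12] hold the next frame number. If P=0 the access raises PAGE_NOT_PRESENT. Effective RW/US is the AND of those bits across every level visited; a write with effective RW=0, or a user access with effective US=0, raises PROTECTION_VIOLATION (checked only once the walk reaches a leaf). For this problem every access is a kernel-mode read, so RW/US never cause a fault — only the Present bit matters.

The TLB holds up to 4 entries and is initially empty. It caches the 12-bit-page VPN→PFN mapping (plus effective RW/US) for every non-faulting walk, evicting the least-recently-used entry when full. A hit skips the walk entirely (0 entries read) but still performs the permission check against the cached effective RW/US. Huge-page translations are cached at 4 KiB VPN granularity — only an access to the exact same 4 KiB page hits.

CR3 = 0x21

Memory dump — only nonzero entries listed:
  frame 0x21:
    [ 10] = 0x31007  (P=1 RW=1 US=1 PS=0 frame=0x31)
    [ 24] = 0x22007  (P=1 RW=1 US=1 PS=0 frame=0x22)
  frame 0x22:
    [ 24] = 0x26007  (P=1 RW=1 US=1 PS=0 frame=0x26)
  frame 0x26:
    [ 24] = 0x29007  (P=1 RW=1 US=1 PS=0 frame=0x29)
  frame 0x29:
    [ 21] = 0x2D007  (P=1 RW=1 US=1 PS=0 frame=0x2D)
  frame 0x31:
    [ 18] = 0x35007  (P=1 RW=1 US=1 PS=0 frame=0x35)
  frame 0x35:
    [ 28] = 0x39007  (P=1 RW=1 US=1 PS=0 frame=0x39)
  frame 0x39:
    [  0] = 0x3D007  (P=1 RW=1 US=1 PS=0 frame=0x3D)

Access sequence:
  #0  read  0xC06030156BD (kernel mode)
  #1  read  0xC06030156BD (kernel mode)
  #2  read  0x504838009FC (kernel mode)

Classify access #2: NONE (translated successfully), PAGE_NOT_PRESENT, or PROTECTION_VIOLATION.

Per-access translation:
#0 VA=0xC06030156BD (r,kernel):
  [0] read 0x21 idx=24: raw=0x22007 flags P=1 W=1 U=1 S=0
  [1] read 0x22 idx=24: raw=0x26007 flags P=1 W=1 U=1 S=0
  [2] read 0x26 idx=24: raw=0x29007 flags P=1 W=1 U=1 S=0
  [3] read 0x29 idx=21: raw=0x2D007 flags P=1 W=1 U=1 S=0
  ✓ 0x2D6BD  — 4 lookups
#1 VA=0xC06030156BD (r,kernel):
  TLB hit vpn=0xC0603015 → PA=0x2D6BD
#2 VA=0x504838009FC (r,kernel):
  [0] read 0x21 idx=10: raw=0x31007 flags P=1 W=1 U=1 S=0
  [1] read 0x31 idx=18: raw=0x35007 flags P=1 W=1 U=1 S=0
  [2] read 0x35 idx=28: raw=0x39007 flags P=1 W=1 U=1 S=0
  [3] read 0x39 idx=0: raw=0x3D007 flags P=1 W=1 U=1 S=0
  ✓ 0x3D9FC  — 4 lookups

Access #2 fault: NONE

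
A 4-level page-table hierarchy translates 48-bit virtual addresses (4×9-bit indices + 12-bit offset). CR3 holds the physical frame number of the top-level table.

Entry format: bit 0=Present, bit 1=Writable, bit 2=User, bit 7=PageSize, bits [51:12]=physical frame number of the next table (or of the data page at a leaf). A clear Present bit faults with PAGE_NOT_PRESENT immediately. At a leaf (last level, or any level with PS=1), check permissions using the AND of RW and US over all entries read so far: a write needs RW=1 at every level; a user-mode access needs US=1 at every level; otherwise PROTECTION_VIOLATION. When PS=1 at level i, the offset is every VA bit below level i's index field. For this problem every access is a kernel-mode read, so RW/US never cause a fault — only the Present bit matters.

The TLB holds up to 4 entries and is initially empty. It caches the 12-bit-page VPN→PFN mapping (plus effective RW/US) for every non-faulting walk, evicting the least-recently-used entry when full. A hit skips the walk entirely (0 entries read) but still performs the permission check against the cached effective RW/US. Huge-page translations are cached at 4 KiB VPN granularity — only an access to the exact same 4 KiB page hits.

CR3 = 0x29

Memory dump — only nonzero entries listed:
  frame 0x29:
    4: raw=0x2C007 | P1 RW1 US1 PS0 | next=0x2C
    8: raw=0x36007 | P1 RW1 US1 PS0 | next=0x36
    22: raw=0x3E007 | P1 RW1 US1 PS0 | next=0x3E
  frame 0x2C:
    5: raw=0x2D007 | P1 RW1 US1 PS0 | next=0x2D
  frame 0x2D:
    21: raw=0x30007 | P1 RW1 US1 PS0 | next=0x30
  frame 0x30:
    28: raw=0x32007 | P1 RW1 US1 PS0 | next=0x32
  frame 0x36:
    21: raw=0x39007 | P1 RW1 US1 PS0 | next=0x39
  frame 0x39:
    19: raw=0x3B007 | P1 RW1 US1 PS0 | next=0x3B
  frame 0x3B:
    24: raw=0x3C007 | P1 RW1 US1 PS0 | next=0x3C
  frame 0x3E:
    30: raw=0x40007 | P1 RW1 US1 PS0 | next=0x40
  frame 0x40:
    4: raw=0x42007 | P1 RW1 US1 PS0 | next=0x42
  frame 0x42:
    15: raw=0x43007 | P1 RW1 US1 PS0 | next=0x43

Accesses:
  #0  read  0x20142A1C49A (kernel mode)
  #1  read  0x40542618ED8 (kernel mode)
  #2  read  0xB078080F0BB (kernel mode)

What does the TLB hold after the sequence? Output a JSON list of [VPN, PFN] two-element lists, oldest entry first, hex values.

Trace:
#0 VA=0x20142A1C49A (r,kernel):
  L0: frame=0x29 idx=4 entry=0x2C007 [P=1 RW=1 US=1 PS=0]
  L1: frame=0x2C idx=5 entry=0x2D007 [P=1 RW=1 US=1 PS=0]
  L2: frame=0x2D idx=21 entry=0x30007 [P=1 RW=1 US=1 PS=0]
  L3: frame=0x30 idx=28 entry=0x32007 [P=1 RW=1 US=1 PS=0]
  ⇒ phys 0x3249A  [4 reads]
#1 VA=0x40542618ED8 (r,kernel):
  L0: frame=0x29 idx=8 entry=0x36007 [P=1 RW=1 US=1 PS=0]
  L1: frame=0x36 idx=21 entry=0x39007 [P=1 RW=1 US=1 PS=0]
  L2: frame=0x39 idx=19 entry=0x3B007 [P=1 RW=1 US=1 PS=0]
  L3: frame=0x3B idx=24 entry=0x3C007 [P=1 RW=1 US=1 PS=0]
  ⇒ phys 0x3CED8  [4 reads]
#2 VA=0xB078080F0BB (r,kernel):
  L0: frame=0x29 idx=22 entry=0x3E007 [P=1 RW=1 US=1 PS=0]
  L1: frame=0x3E idx=30 entry=0x40007 [P=1 RW=1 US=1 PS=0]
  L2: frame=0x40 idx=4 entry=0x42007 [P=1 RW=1 US=1 PS=0]
  L3: frame=0x42 idx=15 entry=0x43007 [P=1 RW=1 US=1 PS=0]
  ⇒ phys 0x430BB  [4 reads]

TLB: [["0x20142A1C", "0x32"], ["0x40542618", "0x3C"], ["0xB078080F", "0x43"]]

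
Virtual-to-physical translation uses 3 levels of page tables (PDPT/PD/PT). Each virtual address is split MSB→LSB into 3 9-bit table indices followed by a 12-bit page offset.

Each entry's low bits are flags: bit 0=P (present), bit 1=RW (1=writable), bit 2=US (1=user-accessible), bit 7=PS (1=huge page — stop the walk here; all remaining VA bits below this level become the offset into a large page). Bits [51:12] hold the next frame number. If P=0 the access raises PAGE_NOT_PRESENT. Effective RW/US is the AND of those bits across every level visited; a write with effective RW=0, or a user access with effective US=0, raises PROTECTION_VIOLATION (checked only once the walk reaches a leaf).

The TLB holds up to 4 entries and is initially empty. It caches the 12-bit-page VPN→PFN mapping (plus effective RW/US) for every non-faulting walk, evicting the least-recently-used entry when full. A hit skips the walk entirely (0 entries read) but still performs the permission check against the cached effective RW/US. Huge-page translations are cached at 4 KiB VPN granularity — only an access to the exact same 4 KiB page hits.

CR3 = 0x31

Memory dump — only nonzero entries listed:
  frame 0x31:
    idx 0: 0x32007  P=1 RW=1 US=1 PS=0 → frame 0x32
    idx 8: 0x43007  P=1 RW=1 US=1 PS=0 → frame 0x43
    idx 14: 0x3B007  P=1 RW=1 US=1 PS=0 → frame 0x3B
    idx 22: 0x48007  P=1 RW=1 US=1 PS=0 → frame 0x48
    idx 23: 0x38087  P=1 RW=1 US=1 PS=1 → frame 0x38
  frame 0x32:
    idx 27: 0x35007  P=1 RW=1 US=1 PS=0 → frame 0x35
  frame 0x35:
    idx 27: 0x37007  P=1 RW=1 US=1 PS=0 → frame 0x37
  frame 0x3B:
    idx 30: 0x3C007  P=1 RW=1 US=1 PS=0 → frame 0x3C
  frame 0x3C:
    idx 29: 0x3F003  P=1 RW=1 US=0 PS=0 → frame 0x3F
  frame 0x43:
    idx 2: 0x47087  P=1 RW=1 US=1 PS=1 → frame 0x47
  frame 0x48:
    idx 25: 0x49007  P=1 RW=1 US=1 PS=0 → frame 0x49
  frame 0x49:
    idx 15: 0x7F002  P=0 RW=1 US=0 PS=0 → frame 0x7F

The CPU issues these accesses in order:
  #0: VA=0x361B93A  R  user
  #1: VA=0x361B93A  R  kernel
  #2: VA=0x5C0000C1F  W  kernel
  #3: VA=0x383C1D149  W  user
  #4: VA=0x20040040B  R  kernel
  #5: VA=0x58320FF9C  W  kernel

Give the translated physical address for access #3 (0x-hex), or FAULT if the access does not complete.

Walk each access:
#0 VA=0x361B93A (r,user):
  L0: frame=0x31 idx=0 entry=0x32007 [P=1 RW=1 US=1 PS=0]
  L1: frame=0x32 idx=27 entry=0x35007 [P=1 RW=1 US=1 PS=0]
  L2: frame=0x35 idx=27 entry=0x37007 [P=1 RW=1 US=1 PS=0]
  → PA=0x3793A  (3 entries read)
#1 VA=0x361B93A (r,kernel):
  TLB hit vpn=0x361B → PA=0x3793A
#2 VA=0x5C0000C1F (w,kernel):
  L0: frame=0x31 idx=23 entry=0x38087 [P=1 RW=1 US=1 PS=1]
  → PA=0x38C1F (huge @L0)  (1 entries read)
#3 VA=0x383C1D149 (w,user):
  L0: frame=0x31 idx=14 entry=0x3B007 [P=1 RW=1 US=1 PS=0]
  L1: frame=0x3B idx=30 entry=0x3C007 [P=1 RW=1 US=1 PS=0]
  L2: frame=0x3C idx=29 entry=0x3F003 [P=1 RW=1 US=0 PS=0]
  ⇒ fault: PROTECTION_VIOLATION  — 3 lookups
#4 VA=0x20040040B (r,kernel):
  L0: frame=0x31 idx=8 entry=0x43007 [P=1 RW=1 US=1 PS=0]
  L1: frame=0x43 idx=2 entry=0x47087 [P=1 RW=1 US=1 PS=1]
  → PA=0x4740B (huge @L1)  (2 entries read)
#5 VA=0x58320FF9C (w,kernel):
  L0: frame=0x31 idx=22 entry=0x48007 [P=1 RW=1 US=1 PS=0]
  L1: frame=0x48 idx=25 entry=0x49007 [P=1 RW=1 US=1 PS=0]
  L2: frame=0x49 idx=15 entry=0x7F002 [P=0 RW=1 US=0 PS=0]
  ⇒ fault: PAGE_NOT_PRESENT  — 3 lookups

Access #3 PA: FAULT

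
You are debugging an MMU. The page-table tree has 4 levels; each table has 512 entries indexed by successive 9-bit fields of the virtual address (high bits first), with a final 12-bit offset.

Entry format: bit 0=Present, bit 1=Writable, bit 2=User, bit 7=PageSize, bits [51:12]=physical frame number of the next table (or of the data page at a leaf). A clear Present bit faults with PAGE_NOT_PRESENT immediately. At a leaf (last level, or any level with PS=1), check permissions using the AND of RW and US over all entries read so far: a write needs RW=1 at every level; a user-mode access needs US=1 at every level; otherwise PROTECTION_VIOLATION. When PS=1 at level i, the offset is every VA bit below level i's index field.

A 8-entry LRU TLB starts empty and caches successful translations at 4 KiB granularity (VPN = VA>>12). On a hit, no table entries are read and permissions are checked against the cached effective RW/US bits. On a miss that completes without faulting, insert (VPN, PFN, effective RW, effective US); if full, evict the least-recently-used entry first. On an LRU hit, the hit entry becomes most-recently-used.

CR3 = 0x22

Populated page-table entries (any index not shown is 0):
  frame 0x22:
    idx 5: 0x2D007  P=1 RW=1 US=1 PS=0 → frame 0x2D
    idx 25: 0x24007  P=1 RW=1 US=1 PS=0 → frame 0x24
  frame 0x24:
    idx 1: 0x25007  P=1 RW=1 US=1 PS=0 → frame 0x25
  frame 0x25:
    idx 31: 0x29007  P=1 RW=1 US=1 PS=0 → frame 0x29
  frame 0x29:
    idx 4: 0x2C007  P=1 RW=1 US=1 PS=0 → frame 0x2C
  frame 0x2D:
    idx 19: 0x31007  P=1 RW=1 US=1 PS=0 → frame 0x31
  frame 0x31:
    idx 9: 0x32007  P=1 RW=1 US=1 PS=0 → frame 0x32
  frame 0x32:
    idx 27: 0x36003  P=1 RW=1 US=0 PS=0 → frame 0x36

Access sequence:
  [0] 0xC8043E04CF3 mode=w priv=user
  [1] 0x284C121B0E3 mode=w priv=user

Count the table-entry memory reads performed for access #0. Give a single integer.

Per-access translation:
#0 VA=0xC8043E04CF3 (w,user):
  [0] read 0x22 idx=25: raw=0x24007 flags P=1 W=1 U=1 S=0
  [1] read 0x24 idx=1: raw=0x25007 flags P=1 W=1 U=1 S=0
  [2] read 0x25 idx=31: raw=0x29007 flags P=1 W=1 U=1 S=0
  [3] read 0x29 idx=4: raw=0x2C007 flags P=1 W=1 U=1 S=0
  → PA=0x2CCF3  (4 entries read)
#1 VA=0x284C121B0E3 (w,user):
  [0] read 0x22 idx=5: raw=0x2D007 flags P=1 W=1 U=1 S=0
  [1] read 0x2D idx=19: raw=0x31007 flags P=1 W=1 U=1 S=0
  [2] read 0x31 idx=9: raw=0x32007 flags P=1 W=1 U=1 S=0
  [3] read 0x32 idx=27: raw=0x36003 flags P=1 W=1 U=0 S=0
  ✗ PROTECTION_VIOLATION  [4 reads]

Entries read for #0: 4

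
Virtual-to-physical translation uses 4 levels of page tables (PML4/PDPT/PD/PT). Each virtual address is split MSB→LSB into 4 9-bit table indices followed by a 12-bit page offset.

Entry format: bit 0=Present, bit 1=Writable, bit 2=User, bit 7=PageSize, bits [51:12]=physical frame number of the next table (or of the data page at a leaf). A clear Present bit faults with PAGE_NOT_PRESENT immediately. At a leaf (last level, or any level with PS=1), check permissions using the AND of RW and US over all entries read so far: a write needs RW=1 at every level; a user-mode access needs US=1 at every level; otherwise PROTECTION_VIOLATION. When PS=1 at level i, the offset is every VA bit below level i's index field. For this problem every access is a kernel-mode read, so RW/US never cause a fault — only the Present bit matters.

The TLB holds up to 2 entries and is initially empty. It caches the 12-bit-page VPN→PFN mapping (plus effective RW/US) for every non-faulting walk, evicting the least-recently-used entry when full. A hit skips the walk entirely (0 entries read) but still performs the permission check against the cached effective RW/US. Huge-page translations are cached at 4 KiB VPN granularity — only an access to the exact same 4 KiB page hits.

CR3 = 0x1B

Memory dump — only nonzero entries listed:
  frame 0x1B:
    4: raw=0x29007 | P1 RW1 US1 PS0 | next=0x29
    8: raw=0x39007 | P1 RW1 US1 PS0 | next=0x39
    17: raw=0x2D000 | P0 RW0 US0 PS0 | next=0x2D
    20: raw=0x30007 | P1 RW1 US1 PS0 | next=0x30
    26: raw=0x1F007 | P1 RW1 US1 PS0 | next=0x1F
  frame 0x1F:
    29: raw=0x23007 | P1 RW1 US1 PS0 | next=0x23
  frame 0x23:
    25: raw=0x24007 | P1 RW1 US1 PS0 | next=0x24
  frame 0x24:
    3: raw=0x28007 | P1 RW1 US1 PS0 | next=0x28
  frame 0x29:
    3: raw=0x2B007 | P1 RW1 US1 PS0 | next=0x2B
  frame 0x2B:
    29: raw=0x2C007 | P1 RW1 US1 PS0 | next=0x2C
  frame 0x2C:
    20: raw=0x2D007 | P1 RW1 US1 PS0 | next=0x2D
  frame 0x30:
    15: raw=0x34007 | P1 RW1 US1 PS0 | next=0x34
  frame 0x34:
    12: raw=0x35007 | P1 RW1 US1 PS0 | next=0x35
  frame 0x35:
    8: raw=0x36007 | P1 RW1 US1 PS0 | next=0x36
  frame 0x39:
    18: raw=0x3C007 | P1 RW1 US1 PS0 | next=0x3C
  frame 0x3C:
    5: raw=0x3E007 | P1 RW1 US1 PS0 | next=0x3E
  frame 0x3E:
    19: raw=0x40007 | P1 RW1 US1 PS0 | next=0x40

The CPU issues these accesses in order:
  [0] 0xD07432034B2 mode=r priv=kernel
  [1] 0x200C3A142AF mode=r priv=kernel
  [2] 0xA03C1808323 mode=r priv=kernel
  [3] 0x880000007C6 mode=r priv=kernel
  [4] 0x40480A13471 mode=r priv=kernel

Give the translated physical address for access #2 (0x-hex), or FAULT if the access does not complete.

Per-access translation:
#0 VA=0xD07432034B2 (r,kernel):
  [0] read 0x1B idx=26: raw=0x1F007 flags P=1 W=1 U=1 S=0
  [1] read 0x1F idx=29: raw=0x23007 flags P=1 W=1 U=1 S=0
  [2] read 0x23 idx=25: raw=0x24007 flags P=1 W=1 U=1 S=0
  [3] read 0x24 idx=3: raw=0x28007 flags P=1 W=1 U=1 S=0
  ⇒ phys 0x284B2  [4 reads]
#1 VA=0x200C3A142AF (r,kernel):
  [0] read 0x1B idx=4: raw=0x29007 flags P=1 W=1 U=1 S=0
  [1] read 0x29 idx=3: raw=0x2B007 flags P=1 W=1 U=1 S=0
  [2] read 0x2B idx=29: raw=0x2C007 flags P=1 W=1 U=1 S=0
  [3] read 0x2C idx=20: raw=0x2D007 flags P=1 W=1 U=1 S=0
  ⇒ phys 0x2D2AF  [4 reads]
#2 VA=0xA03C1808323 (r,kernel):
  [0] read 0x1B idx=20: raw=0x30007 flags P=1 W=1 U=1 S=0
  [1] read 0x30 idx=15: raw=0x34007 flags P=1 W=1 U=1 S=0
  [2] read 0x34 idx=12: raw=0x35007 flags P=1 W=1 U=1 S=0
  [3] read 0x35 idx=8: raw=0x36007 flags P=1 W=1 U=1 S=0
  ⇒ phys 0x36323  [4 reads]
#3 VA=0x880000007C6 (r,kernel):
  [0] read 0x1B idx=17: raw=0x2D000 flags P=0 W=0 U=0 S=0
  → PAGE_NOT_PRESENT  (1 entries read)
#4 VA=0x40480A13471 (r,kernel):
  [0] read 0x1B idx=8: raw=0x39007 flags P=1 W=1 U=1 S=0
  [1] read 0x39 idx=18: raw=0x3C007 flags P=1 W=1 U=1 S=0
  [2] read 0x3C idx=5: raw=0x3E007 flags P=1 W=1 U=1 S=0
  [3] read 0x3E idx=19: raw=0x40007 flags P=1 W=1 U=1 S=0
  ⇒ phys 0x40471  [4 reads]

Access #2 PA: 0x36323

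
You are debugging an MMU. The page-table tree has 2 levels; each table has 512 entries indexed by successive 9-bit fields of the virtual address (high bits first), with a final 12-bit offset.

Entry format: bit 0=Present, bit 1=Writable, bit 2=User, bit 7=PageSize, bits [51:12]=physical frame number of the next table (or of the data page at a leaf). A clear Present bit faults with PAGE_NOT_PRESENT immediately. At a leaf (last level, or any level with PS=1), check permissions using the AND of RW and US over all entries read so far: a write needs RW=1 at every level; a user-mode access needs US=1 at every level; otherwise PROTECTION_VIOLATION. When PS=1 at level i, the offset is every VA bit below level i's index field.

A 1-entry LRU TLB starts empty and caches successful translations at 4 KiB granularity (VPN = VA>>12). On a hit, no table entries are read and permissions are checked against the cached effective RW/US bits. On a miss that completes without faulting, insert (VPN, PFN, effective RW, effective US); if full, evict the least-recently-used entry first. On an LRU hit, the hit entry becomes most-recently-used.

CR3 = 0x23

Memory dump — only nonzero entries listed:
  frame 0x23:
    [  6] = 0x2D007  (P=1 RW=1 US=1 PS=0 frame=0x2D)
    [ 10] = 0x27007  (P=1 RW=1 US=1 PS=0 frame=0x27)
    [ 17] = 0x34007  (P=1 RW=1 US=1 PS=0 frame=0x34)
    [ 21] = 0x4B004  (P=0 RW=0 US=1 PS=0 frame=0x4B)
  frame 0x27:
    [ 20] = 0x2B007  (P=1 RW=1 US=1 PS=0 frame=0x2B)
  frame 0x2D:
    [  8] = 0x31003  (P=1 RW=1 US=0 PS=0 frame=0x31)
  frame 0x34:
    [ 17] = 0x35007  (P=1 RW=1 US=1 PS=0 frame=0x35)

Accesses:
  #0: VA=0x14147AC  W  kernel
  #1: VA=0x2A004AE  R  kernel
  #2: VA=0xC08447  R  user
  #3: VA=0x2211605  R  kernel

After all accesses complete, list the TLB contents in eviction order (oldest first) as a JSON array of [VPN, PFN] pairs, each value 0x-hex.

Trace:
#0 VA=0x14147AC (w,kernel):
  L0 @0x23[10] → 0x27007  P=1,RW=1,US=1,PS=0
  L1 @0x27[20] → 0x2B007  P=1,RW=1,US=1,PS=0
  ✓ 0x2B7AC  — 2 lookups
#1 VA=0x2A004AE (r,kernel):
  L0 @0x23[21] → 0x4B004  P=0,RW=0,US=1,PS=0
  ✗ PAGE_NOT_PRESENT  [1 reads]
#2 VA=0xC08447 (r,user):
  L0 @0x23[6] → 0x2D007  P=1,RW=1,US=1,PS=0
  L1 @0x2D[8] → 0x31003  P=1,RW=1,US=0,PS=0
  ✗ PROTECTION_VIOLATION  [2 reads]
#3 VA=0x2211605 (r,kernel):
  L0 @0x23[17] → 0x34007  P=1,RW=1,US=1,PS=0
  L1 @0x34[17] → 0x35007  P=1,RW=1,US=1,PS=0
  ✓ 0x35605  — 2 lookups

TLB: [["0x2211", "0x35"]]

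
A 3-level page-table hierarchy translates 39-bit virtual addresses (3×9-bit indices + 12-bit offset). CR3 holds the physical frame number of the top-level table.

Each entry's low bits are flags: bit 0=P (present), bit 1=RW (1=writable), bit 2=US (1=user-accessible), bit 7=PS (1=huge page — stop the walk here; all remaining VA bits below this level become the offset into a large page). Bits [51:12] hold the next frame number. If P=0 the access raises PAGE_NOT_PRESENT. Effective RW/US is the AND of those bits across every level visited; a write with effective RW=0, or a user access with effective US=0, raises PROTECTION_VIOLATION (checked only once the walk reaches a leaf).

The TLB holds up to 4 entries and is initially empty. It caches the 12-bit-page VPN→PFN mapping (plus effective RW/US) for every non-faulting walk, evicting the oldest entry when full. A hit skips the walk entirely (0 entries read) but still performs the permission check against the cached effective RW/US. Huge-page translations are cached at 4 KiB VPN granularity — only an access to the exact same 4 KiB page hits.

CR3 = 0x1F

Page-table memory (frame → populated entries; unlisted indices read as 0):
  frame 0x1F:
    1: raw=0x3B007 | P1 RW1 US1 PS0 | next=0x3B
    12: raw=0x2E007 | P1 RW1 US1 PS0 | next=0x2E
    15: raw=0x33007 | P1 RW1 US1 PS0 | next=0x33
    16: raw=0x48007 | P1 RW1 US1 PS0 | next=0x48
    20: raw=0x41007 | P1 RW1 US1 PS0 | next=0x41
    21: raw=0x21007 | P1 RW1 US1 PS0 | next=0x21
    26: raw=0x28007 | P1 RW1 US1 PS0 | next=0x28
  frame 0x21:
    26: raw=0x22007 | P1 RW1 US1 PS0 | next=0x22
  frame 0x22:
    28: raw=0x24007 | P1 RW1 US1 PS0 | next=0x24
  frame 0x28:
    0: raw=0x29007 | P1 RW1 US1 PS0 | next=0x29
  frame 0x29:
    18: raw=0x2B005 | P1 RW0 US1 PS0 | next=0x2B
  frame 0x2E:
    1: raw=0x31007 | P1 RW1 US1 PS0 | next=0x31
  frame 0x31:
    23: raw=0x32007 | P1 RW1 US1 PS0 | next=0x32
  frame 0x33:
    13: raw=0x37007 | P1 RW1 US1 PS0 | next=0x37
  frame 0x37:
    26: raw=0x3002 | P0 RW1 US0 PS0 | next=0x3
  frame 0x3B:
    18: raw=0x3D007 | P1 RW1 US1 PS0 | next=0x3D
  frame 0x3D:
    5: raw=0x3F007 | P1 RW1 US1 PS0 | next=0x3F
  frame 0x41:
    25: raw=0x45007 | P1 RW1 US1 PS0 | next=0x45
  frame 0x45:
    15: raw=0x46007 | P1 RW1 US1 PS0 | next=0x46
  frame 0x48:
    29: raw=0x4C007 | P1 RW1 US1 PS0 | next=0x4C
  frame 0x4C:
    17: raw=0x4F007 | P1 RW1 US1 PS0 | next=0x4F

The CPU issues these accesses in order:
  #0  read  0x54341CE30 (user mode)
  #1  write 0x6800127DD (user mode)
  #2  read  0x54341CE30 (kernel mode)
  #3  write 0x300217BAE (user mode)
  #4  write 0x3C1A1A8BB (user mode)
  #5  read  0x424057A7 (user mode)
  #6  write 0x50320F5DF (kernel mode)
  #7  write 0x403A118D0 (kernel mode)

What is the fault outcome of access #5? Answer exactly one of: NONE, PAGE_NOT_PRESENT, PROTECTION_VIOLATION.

Trace:
#0 VA=0x54341CE30 (r,user):
  L0: frame=0x1F idx=21 entry=0x21007 [P=1 RW=1 US=1 PS=0]
  L1: frame=0x21 idx=26 entry=0x22007 [P=1 RW=1 US=1 PS=0]
  L2: frame=0x22 idx=28 entry=0x24007 [P=1 RW=1 US=1 PS=0]
  ⇒ phys 0x24E30  [3 reads]
#1 VA=0x6800127DD (w,user):
  L0: frame=0x1F idx=26 entry=0x28007 [P=1 RW=1 US=1 PS=0]
  L1: frame=0x28 idx=0 entry=0x29007 [P=1 RW=1 US=1 PS=0]
  L2: frame=0x29 idx=18 entry=0x2B005 [P=1 RW=0 US=1 PS=0]
  ✗ PROTECTION_VIOLATION  [3 reads]
#2 VA=0x54341CE30 (r,kernel):
  TLB hit vpn=0x54341C → PA=0x24E30
#3 VA=0x300217BAE (w,user):
  L0: frame=0x1F idx=12 entry=0x2E007 [P=1 RW=1 US=1 PS=0]
  L1: frame=0x2E idx=1 entry=0x31007 [P=1 RW=1 US=1 PS=0]
  L2: frame=0x31 idx=23 entry=0x32007 [P=1 RW=1 US=1 PS=0]
  ⇒ phys 0x32BAE  [3 reads]
#4 VA=0x3C1A1A8BB (w,user):
  L0: frame=0x1F idx=15 entry=0x33007 [P=1 RW=1 US=1 PS=0]
  L1: frame=0x33 idx=13 entry=0x37007 [P=1 RW=1 US=1 PS=0]
  L2: frame=0x37 idx=26 entry=0x3002 [P=0 RW=1 US=0 PS=0]
  ✗ PAGE_NOT_PRESENT  [3 reads]
#5 VA=0x424057A7 (r,user):
  L0: frame=0x1F idx=1 entry=0x3B007 [P=1 RW=1 US=1 PS=0]
  L1: frame=0x3B idx=18 entry=0x3D007 [P=1 RW=1 US=1 PS=0]
  L2: frame=0x3D idx=5 entry=0x3F007 [P=1 RW=1 US=1 PS=0]
  ⇒ phys 0x3F7A7  [3 reads]
#6 VA=0x50320F5DF (w,kernel):
  L0: frame=0x1F idx=20 entry=0x41007 [P=1 RW=1 US=1 PS=0]
  L1: frame=0x41 idx=25 entry=0x45007 [P=1 RW=1 US=1 PS=0]
  L2: frame=0x45 idx=15 entry=0x46007 [P=1 RW=1 US=1 PS=0]
  ⇒ phys 0x465DF  [3 reads]
#7 VA=0x403A118D0 (w,kernel):
  L0: frame=0x1F idx=16 entry=0x48007 [P=1 RW=1 US=1 PS=0]
  L1: frame=0x48 idx=29 entry=0x4C007 [P=1 RW=1 US=1 PS=0]
  L2: frame=0x4C idx=17 entry=0x4F007 [P=1 RW=1 US=1 PS=0]
  ⇒ phys 0x4F8D0  [3 reads]

Access #5 fault: NONE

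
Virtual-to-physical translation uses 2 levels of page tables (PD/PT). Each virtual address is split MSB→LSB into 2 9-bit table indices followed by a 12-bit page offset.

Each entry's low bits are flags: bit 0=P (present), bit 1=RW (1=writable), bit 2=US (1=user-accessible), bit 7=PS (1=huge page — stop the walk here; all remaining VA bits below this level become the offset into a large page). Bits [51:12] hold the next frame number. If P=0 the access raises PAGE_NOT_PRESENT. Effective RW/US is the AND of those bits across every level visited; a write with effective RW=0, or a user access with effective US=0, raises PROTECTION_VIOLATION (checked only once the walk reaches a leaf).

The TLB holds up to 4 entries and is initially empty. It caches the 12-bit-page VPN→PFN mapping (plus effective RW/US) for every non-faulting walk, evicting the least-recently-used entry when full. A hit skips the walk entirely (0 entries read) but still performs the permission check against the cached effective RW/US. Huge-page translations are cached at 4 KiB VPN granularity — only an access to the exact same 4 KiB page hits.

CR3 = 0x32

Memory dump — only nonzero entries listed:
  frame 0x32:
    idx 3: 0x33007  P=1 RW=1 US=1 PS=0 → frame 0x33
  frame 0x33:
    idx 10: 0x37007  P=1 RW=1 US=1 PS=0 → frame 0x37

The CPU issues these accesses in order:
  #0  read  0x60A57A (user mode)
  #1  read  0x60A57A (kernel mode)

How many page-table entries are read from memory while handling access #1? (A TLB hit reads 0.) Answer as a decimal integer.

Walk each access:
#0 VA=0x60A57A (r,user):
  lvl0: tbl 0x32, slot 3 ⇒ 0x33007 (P1/RW1/US1/PS0)
  lvl1: tbl 0x33, slot 10 ⇒ 0x37007 (P1/RW1/US1/PS0)
  → PA=0x3757A  (2 entries read)
#1 VA=0x60A57A (r,kernel):
  TLB hit vpn=0x60A → PA=0x3757A

Entries read for #1: 0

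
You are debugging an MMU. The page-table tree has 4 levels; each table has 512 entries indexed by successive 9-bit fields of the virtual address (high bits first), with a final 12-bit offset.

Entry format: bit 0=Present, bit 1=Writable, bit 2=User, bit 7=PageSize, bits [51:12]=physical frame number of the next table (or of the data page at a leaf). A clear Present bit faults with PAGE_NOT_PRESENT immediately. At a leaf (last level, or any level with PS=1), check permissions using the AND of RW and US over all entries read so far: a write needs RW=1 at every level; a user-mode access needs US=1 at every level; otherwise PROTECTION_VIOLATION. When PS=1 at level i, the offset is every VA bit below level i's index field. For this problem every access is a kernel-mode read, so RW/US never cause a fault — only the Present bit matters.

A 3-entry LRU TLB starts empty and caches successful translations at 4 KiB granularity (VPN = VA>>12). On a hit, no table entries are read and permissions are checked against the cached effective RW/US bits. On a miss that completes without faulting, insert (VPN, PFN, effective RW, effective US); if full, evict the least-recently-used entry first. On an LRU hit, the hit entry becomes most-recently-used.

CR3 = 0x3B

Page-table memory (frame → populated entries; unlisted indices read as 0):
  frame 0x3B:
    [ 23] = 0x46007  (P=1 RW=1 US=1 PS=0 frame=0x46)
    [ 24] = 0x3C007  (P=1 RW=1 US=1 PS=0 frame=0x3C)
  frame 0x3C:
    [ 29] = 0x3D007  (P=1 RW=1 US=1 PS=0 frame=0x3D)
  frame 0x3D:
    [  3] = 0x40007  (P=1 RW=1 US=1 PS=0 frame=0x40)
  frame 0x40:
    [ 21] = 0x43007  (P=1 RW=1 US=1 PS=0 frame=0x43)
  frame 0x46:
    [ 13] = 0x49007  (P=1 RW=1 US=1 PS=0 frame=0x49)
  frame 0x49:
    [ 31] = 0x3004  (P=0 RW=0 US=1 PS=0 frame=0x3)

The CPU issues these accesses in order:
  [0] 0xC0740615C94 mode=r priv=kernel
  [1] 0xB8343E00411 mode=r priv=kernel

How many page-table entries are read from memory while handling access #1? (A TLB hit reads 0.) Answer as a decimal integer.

Per-access translation:
#0 VA=0xC0740615C94 (r,kernel):
  [0] read 0x3B idx=24: raw=0x3C007 flags P=1 W=1 U=1 S=0
  [1] read 0x3C idx=29: raw=0x3D007 flags P=1 W=1 U=1 S=0
  [2] read 0x3D idx=3: raw=0x40007 flags P=1 W=1 U=1 S=0
  [3] read 0x40 idx=21: raw=0x43007 flags P=1 W=1 U=1 S=0
  → PA=0x43C94  (4 entries read)
#1 VA=0xB8343E00411 (r,kernel):
  [0] read 0x3B idx=23: raw=0x46007 flags P=1 W=1 U=1 S=0
  [1] read 0x46 idx=13: raw=0x49007 flags P=1 W=1 U=1 S=0
  [2] read 0x49 idx=31: raw=0x3004 flags P=0 W=0 U=1 S=0
  ✗ PAGE_NOT_PRESENT  [3 reads]

Entries read for #1: 3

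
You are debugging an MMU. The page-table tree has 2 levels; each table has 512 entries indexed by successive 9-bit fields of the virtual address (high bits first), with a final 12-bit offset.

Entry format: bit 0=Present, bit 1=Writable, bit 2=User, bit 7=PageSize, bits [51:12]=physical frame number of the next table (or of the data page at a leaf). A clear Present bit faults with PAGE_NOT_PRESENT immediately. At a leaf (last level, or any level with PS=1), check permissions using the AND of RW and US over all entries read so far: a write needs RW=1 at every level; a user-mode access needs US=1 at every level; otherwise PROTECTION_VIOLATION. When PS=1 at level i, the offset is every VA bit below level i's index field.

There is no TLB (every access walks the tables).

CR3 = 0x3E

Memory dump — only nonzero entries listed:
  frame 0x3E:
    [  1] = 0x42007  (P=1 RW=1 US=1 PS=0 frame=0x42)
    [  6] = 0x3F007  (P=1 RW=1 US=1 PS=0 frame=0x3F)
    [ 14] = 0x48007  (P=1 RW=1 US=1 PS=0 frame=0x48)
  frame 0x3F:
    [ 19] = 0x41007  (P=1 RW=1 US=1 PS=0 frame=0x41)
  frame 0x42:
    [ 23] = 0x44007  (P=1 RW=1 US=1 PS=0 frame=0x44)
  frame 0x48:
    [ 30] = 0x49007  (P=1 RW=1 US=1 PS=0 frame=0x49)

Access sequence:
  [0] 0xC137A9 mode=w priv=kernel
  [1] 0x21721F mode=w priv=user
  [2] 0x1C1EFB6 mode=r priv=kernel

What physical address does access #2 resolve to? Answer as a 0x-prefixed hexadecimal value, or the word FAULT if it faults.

Per-access translation:
#0 VA=0xC137A9 (w,kernel):
  [0] read 0x3E idx=6: raw=0x3F007 flags P=1 W=1 U=1 S=0
  [1] read 0x3F idx=19: raw=0x41007 flags P=1 W=1 U=1 S=0
  ✓ 0x417A9  — 2 lookups
#1 VA=0x21721F (w,user):
  [0] read 0x3E idx=1: raw=0x42007 flags P=1 W=1 U=1 S=0
  [1] read 0x42 idx=23: raw=0x44007 flags P=1 W=1 U=1 S=0
  ✓ 0x4421F  — 2 lookups
#2 VA=0x1C1EFB6 (r,kernel):
  [0] read 0x3E idx=14: raw=0x48007 flags P=1 W=1 U=1 S=0
  [1] read 0x48 idx=30: raw=0x49007 flags P=1 W=1 U=1 S=0
  ✓ 0x49FB6  — 2 lookups

Access #2 PA: 0x49FB6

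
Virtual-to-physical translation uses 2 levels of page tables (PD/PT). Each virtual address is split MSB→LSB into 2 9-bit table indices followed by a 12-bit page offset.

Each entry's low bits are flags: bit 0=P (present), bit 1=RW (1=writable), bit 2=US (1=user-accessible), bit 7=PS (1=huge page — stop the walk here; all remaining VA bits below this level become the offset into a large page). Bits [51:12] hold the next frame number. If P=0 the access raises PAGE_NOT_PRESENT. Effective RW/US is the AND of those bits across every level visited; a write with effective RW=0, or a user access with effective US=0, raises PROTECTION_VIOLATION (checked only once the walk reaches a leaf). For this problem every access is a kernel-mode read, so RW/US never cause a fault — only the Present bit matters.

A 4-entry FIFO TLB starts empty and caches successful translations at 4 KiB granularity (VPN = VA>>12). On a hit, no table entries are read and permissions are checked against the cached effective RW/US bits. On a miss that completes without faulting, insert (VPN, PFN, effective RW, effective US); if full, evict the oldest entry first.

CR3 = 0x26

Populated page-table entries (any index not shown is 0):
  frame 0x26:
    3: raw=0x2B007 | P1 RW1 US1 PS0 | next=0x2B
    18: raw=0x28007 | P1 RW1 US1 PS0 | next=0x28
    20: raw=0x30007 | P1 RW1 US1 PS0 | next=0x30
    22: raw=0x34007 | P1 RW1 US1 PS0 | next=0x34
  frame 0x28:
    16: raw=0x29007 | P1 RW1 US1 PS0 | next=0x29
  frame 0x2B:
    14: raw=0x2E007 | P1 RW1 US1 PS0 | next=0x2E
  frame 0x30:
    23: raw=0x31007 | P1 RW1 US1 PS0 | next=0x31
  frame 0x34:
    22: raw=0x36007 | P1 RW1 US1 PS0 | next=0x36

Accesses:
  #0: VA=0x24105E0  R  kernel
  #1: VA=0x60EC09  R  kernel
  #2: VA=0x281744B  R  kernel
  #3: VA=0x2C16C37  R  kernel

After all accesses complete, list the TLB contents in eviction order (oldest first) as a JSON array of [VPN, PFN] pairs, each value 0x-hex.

Walk each access:
#0 VA=0x24105E0 (r,kernel):
  lvl0: tbl 0x26, slot 18 ⇒ 0x28007 (P1/RW1/US1/PS0)
  lvl1: tbl 0x28, slot 16 ⇒ 0x29007 (P1/RW1/US1/PS0)
  ✓ 0x295E0  — 2 lookups
#1 VA=0x60EC09 (r,kernel):
  lvl0: tbl 0x26, slot 3 ⇒ 0x2B007 (P1/RW1/US1/PS0)
  lvl1: tbl 0x2B, slot 14 ⇒ 0x2E007 (P1/RW1/US1/PS0)
  ✓ 0x2EC09  — 2 lookups
#2 VA=0x281744B (r,kernel):
  lvl0: tbl 0x26, slot 20 ⇒ 0x30007 (P1/RW1/US1/PS0)
  lvl1: tbl 0x30, slot 23 ⇒ 0x31007 (P1/RW1/US1/PS0)
  ✓ 0x3144B  — 2 lookups
#3 VA=0x2C16C37 (r,kernel):
  lvl0: tbl 0x26, slot 22 ⇒ 0x34007 (P1/RW1/US1/PS0)
  lvl1: tbl 0x34, slot 22 ⇒ 0x36007 (P1/RW1/US1/PS0)
  ✓ 0x36C37  — 2 lookups

TLB: [["0x2410", "0x29"], ["0x60E", "0x2E"], ["0x2817", "0x31"], ["0x2C16", "0x36"]]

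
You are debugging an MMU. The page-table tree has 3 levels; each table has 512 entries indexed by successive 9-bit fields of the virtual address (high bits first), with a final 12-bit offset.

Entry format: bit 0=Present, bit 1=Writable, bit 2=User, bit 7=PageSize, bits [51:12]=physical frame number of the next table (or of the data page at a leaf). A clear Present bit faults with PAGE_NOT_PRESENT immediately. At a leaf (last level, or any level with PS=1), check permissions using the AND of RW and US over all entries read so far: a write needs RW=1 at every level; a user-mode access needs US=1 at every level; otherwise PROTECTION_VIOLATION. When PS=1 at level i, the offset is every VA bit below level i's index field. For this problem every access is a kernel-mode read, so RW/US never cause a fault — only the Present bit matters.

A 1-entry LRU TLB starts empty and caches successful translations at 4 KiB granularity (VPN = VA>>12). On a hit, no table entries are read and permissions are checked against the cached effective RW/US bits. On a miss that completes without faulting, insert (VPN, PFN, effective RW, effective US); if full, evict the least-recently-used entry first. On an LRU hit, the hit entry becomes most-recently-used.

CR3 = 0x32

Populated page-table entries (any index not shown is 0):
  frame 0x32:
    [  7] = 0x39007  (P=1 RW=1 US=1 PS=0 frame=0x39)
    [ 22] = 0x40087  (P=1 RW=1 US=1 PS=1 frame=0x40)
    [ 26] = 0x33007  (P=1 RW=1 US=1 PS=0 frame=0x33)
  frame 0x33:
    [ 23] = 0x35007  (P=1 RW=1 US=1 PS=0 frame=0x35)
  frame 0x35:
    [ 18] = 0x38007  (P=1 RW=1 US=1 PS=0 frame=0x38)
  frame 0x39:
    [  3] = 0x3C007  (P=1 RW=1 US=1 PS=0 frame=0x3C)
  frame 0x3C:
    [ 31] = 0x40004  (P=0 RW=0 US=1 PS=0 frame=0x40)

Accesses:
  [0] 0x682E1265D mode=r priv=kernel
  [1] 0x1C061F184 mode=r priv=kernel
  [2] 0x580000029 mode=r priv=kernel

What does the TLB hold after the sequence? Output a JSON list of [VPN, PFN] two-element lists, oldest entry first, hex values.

Walk each access:
#0 VA=0x682E1265D (r,kernel):
  L0 @0x32[26] → 0x33007  P=1,RW=1,US=1,PS=0
  L1 @0x33[23] → 0x35007  P=1,RW=1,US=1,PS=0
  L2 @0x35[18] → 0x38007  P=1,RW=1,US=1,PS=0
  ✓ 0x3865D  — 3 lookups
#1 VA=0x1C061F184 (r,kernel):
  L0 @0x32[7] → 0x39007  P=1,RW=1,US=1,PS=0
  L1 @0x39[3] → 0x3C007  P=1,RW=1,US=1,PS=0
  L2 @0x3C[31] → 0x40004  P=0,RW=0,US=1,PS=0
  ✗ PAGE_NOT_PRESENT  [3 reads]
#2 VA=0x580000029 (r,kernel):
  L0 @0x32[22] → 0x40087  P=1,RW=1,US=1,PS=1
  ✓ 0x40029 (huge @L0)  — 1 lookups

TLB: [["0x580000", "0x40"]]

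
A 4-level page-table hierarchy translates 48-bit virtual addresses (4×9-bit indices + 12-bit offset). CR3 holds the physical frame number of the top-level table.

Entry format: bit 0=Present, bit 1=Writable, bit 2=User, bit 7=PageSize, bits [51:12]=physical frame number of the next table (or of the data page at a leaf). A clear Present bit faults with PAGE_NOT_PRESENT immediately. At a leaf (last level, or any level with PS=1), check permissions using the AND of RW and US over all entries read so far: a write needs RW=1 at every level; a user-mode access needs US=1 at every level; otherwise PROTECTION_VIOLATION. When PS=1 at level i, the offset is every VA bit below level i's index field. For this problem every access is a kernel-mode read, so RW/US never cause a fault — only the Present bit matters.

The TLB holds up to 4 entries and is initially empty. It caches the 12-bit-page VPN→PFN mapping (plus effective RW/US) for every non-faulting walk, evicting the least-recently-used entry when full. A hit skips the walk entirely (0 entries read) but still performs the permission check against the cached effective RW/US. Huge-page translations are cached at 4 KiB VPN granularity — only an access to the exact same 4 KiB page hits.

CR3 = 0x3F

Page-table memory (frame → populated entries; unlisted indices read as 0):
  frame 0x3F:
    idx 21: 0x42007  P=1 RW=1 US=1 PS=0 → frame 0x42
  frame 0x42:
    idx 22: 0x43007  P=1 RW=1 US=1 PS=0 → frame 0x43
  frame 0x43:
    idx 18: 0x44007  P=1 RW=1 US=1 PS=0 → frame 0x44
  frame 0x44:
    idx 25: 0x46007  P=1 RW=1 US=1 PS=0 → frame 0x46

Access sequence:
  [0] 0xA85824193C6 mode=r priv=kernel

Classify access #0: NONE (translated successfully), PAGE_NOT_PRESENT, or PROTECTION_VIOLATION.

Walk each access:
#0 VA=0xA85824193C6 (r,kernel):
  L0 @0x3F[21] → 0x42007  P=1,RW=1,US=1,PS=0
  L1 @0x42[22] → 0x43007  P=1,RW=1,US=1,PS=0
  L2 @0x43[18] → 0x44007  P=1,RW=1,US=1,PS=0
  L3 @0x44[25] → 0x46007  P=1,RW=1,US=1,PS=0
  → PA=0x463C6  (4 entries read)

Access #0 fault: NONE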